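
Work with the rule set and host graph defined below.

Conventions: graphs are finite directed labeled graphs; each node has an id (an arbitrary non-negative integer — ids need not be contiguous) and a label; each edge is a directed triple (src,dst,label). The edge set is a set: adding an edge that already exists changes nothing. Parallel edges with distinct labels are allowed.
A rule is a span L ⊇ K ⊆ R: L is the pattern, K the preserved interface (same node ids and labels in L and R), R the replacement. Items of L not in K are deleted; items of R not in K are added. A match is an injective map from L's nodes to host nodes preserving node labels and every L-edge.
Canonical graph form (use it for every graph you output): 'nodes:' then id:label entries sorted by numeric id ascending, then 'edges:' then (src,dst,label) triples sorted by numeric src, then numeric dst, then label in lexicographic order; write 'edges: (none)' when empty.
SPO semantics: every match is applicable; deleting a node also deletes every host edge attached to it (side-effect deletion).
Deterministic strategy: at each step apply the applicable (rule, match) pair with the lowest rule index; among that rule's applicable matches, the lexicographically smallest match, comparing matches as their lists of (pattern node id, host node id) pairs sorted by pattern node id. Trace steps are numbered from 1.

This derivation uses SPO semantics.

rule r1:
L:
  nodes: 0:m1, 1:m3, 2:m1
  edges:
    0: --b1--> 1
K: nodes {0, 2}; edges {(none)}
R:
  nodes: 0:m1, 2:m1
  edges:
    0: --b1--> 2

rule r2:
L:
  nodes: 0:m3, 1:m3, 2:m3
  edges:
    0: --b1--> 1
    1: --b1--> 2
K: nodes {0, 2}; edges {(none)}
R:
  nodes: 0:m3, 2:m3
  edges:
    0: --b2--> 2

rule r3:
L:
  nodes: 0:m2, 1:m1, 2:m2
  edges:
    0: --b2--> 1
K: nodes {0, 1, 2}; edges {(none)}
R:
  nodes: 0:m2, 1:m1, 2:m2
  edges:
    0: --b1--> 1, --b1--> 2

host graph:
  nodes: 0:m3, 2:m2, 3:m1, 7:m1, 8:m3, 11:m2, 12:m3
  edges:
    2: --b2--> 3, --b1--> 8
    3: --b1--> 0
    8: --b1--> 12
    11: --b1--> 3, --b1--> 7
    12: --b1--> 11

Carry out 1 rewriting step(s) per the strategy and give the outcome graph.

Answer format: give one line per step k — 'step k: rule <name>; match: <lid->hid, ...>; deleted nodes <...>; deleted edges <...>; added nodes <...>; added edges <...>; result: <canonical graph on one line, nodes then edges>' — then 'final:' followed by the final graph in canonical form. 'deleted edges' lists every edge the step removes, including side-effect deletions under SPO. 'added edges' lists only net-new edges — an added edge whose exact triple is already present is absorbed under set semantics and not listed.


step 1: rule r1; match: 0->3, 1->0, 2->7; deleted nodes 0; deleted edges (3,0,b1); added nodes (none); added edges (3,7,b1); result: nodes: 2:m2, 3:m1, 7:m1, 8:m3, 11:m2, 12:m3 edges: (2,3,b2); (2,8,b1); (3,7,b1); (8,12,b1); (11,3,b1); (11,7,b1); (12,11,b1)
final:
nodes: 2:m2, 3:m1, 7:m1, 8:m3, 11:m2, 12:m3
edges: (2,3,b2); (2,8,b1); (3,7,b1); (8,12,b1); (11,3,b1); (11,7,b1); (12,11,b1)


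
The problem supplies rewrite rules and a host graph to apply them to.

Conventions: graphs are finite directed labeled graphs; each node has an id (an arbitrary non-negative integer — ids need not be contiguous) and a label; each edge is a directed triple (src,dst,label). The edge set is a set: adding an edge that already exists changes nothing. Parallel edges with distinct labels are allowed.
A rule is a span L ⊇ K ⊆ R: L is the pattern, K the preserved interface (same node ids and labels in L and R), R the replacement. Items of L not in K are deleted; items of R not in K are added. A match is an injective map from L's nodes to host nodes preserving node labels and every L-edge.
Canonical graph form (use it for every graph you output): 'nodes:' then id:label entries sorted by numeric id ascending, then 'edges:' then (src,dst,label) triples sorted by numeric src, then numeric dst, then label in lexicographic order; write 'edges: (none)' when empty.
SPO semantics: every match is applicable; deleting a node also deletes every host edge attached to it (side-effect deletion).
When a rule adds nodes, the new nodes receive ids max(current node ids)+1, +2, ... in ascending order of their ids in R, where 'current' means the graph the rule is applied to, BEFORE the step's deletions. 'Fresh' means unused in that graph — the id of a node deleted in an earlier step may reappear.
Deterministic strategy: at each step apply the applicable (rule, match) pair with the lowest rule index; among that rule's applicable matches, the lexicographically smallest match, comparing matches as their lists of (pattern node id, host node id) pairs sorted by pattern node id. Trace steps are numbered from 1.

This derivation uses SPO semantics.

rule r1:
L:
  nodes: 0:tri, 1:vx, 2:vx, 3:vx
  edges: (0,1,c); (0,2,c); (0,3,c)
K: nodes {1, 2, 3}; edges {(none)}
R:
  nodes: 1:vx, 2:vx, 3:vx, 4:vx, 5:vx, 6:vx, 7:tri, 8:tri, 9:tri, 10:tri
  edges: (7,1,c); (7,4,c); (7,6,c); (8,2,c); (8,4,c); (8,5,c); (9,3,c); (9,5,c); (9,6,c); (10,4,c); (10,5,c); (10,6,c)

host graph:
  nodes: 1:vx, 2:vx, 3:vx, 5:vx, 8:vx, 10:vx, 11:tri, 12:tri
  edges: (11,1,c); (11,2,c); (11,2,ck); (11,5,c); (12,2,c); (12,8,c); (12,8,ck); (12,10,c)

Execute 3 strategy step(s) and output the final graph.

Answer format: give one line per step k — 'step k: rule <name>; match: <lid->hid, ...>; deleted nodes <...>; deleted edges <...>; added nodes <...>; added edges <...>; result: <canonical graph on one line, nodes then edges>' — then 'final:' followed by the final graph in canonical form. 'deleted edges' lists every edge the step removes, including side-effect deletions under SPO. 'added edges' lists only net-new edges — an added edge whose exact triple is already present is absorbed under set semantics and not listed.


step 1: rule r1; match: 0->11, 1->1, 2->2, 3->5; deleted nodes 11; deleted edges (11,1,c); (11,2,c); (11,2,ck); (11,5,c); added nodes 13, 14, 15, 16, 17, 18, 19; added edges (16,1,c); (16,13,c); (16,15,c); (17,2,c); (17,13,c); (17,14,c); (18,5,c); (18,14,c); (18,15,c); (19,13,c); (19,14,c); (19,15,c); result: nodes: 1:vx, 2:vx, 3:vx, 5:vx, 8:vx, 10:vx, 12:tri, 13:vx, 14:vx, 15:vx, 16:tri, 17:tri, 18:tri, 19:tri edges: (12,2,c); (12,8,c); (12,8,ck); (12,10,c); (16,1,c); (16,13,c); (16,15,c); (17,2,c); (17,13,c); (17,14,c); (18,5,c); (18,14,c); (18,15,c); (19,13,c); (19,14,c); (19,15,c)
step 2: rule r1; match: 0->12, 1->2, 2->8, 3->10; deleted nodes 12; deleted edges (12,2,c); (12,8,c); (12,8,ck); (12,10,c); added nodes 20, 21, 22, 23, 24, 25, 26; added edges (23,2,c); (23,20,c); (23,22,c); (24,8,c); (24,20,c); (24,21,c); (25,10,c); (25,21,c); (25,22,c); (26,20,c); (26,21,c); (26,22,c); result: nodes: 1:vx, 2:vx, 3:vx, 5:vx, 8:vx, 10:vx, 13:vx, 14:vx, 15:vx, 16:tri, 17:tri, 18:tri, 19:tri, 20:vx, 21:vx, 22:vx, 23:tri, 24:tri, 25:tri, 26:tri edges: (16,1,c); (16,13,c); (16,15,c); (17,2,c); (17,13,c); (17,14,c); (18,5,c); (18,14,c); (18,15,c); (19,13,c); (19,14,c); (19,15,c); (23,2,c); (23,20,c); (23,22,c); (24,8,c); (24,20,c); (24,21,c); (25,10,c); (25,21,c); (25,22,c); (26,20,c); (26,21,c); (26,22,c)
step 3: rule r1; match: 0->16, 1->1, 2->13, 3->15; deleted nodes 16; deleted edges (16,1,c); (16,13,c); (16,15,c); added nodes 27, 28, 29, 30, 31, 32, 33; added edges (30,1,c); (30,27,c); (30,29,c); (31,13,c); (31,27,c); (31,28,c); (32,15,c); (32,28,c); (32,29,c); (33,27,c); (33,28,c); (33,29,c); result: nodes: 1:vx, 2:vx, 3:vx, 5:vx, 8:vx, 10:vx, 13:vx, 14:vx, 15:vx, 17:tri, 18:tri, 19:tri, 20:vx, 21:vx, 22:vx, 23:tri, 24:tri, 25:tri, 26:tri, 27:vx, 28:vx, 29:vx, 30:tri, 31:tri, 32:tri, 33:tri edges: (17,2,c); (17,13,c); (17,14,c); (18,5,c); (18,14,c); (18,15,c); (19,13,c); (19,14,c); (19,15,c); (23,2,c); (23,20,c); (23,22,c); (24,8,c); (24,20,c); (24,21,c); (25,10,c); (25,21,c); (25,22,c); (26,20,c); (26,21,c); (26,22,c); (30,1,c); (30,27,c); (30,29,c); (31,13,c); (31,27,c); (31,28,c); (32,15,c); (32,28,c); (32,29,c); (33,27,c); (33,28,c); (33,29,c)
final:
nodes: 1:vx, 2:vx, 3:vx, 5:vx, 8:vx, 10:vx, 13:vx, 14:vx, 15:vx, 17:tri, 18:tri, 19:tri, 20:vx, 21:vx, 22:vx, 23:tri, 24:tri, 25:tri, 26:tri, 27:vx, 28:vx, 29:vx, 30:tri, 31:tri, 32:tri, 33:tri
edges: (17,2,c); (17,13,c); (17,14,c); (18,5,c); (18,14,c); (18,15,c); (19,13,c); (19,14,c); (19,15,c); (23,2,c); (23,20,c); (23,22,c); (24,8,c); (24,20,c); (24,21,c); (25,10,c); (25,21,c); (25,22,c); (26,20,c); (26,21,c); (26,22,c); (30,1,c); (30,27,c); (30,29,c); (31,13,c); (31,27,c); (31,28,c); (32,15,c); (32,28,c); (32,29,c); (33,27,c); (33,28,c); (33,29,c)


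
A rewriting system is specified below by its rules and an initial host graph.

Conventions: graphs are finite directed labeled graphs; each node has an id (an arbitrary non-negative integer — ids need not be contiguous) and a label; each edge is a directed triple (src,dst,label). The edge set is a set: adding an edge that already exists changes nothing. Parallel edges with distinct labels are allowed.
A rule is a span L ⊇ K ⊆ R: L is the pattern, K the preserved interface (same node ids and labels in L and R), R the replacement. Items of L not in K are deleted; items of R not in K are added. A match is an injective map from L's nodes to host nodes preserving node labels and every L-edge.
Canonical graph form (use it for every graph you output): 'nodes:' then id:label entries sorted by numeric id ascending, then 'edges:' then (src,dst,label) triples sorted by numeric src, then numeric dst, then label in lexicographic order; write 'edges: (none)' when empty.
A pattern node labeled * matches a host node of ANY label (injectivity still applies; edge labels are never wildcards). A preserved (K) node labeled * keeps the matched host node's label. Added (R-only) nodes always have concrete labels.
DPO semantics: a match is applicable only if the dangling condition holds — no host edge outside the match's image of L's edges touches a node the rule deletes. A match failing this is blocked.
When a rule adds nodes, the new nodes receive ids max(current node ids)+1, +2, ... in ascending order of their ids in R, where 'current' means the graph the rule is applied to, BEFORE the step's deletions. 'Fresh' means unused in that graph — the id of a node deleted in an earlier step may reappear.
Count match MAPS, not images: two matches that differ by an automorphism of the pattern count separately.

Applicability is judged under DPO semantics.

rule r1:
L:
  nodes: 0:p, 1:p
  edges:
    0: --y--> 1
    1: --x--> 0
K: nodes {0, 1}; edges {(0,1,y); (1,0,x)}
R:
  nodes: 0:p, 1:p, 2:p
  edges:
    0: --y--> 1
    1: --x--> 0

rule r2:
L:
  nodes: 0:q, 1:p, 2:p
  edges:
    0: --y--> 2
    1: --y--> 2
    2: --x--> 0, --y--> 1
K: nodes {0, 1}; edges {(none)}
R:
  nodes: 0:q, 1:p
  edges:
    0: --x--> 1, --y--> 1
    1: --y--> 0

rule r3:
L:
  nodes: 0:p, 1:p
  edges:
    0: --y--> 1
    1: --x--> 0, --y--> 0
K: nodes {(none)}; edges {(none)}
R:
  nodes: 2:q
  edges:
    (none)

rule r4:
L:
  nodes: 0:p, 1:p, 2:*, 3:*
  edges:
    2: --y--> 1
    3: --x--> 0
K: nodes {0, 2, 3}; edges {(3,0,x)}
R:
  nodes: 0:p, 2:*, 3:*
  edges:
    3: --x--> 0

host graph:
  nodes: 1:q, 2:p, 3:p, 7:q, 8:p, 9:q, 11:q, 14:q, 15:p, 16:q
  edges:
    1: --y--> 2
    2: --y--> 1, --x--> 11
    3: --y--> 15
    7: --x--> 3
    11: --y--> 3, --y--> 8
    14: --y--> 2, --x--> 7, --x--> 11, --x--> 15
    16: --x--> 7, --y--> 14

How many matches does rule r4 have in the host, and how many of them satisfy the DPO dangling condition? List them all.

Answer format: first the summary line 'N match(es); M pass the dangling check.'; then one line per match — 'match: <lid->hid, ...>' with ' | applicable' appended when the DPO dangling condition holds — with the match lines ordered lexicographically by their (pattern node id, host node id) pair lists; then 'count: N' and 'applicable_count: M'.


6 match(es); 2 pass the dangling check.
match: 0->3, 1->2, 2->1, 3->7
match: 0->3, 1->2, 2->14, 3->7
match: 0->3, 1->8, 2->11, 3->7 | applicable
match: 0->15, 1->2, 2->1, 3->14
match: 0->15, 1->3, 2->11, 3->14
match: 0->15, 1->8, 2->11, 3->14 | applicable
count: 6
applicable_count: 2


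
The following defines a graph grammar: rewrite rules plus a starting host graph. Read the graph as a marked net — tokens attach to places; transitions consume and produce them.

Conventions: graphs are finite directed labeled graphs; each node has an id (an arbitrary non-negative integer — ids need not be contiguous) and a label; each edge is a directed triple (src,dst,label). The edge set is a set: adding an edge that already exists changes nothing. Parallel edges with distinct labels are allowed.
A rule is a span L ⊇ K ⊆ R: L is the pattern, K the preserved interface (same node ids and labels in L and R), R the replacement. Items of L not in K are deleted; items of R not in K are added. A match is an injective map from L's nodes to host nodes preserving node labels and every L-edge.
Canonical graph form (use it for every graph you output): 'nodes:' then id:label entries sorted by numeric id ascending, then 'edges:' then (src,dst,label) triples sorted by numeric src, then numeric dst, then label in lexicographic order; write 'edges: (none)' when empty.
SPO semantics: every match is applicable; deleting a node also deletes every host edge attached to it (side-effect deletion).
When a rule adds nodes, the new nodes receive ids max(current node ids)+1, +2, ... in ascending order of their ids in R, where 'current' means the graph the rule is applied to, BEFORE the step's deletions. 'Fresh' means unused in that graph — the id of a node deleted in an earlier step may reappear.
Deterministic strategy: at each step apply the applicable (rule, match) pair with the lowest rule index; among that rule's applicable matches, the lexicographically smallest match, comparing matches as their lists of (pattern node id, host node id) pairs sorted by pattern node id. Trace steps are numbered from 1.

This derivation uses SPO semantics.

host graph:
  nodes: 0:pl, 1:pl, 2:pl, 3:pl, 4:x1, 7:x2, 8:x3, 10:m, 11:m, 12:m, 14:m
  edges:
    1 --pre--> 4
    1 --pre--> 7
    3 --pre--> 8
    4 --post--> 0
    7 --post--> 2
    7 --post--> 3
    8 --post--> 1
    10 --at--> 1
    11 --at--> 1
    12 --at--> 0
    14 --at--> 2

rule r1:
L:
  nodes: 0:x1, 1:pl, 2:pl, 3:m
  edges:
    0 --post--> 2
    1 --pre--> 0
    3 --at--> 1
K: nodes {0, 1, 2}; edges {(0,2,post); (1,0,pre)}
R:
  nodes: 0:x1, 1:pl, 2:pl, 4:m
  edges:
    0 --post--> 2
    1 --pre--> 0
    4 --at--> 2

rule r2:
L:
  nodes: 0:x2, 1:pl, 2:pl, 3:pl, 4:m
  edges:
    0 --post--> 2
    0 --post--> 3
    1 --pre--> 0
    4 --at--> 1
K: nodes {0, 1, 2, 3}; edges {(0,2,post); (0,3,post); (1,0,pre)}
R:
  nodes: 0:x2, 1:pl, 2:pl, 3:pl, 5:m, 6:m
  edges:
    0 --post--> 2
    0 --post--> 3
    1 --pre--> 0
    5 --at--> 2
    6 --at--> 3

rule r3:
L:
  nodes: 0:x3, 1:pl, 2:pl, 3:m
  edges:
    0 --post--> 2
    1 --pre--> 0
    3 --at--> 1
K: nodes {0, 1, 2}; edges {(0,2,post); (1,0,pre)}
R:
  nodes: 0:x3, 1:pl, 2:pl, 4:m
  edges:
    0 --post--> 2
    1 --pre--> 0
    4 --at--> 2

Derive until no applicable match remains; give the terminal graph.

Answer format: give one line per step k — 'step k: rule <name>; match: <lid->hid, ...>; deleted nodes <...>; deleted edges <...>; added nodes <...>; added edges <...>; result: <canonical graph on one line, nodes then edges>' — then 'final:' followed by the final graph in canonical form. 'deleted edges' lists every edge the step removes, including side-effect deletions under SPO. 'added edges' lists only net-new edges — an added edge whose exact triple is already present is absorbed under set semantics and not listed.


step 1: rule r1; match: 0->4, 1->1, 2->0, 3->10; deleted nodes 10; deleted edges (10,1,at); added nodes 15; added edges (15,0,at); result: nodes: 0:pl, 1:pl, 2:pl, 3:pl, 4:x1, 7:x2, 8:x3, 11:m, 12:m, 14:m, 15:m edges: (1,4,pre); (1,7,pre); (3,8,pre); (4,0,post); (7,2,post); (7,3,post); (8,1,post); (11,1,at); (12,0,at); (14,2,at); (15,0,at)
step 2: rule r1; match: 0->4, 1->1, 2->0, 3->11; deleted nodes 11; deleted edges (11,1,at); added nodes 16; added edges (16,0,at); result: nodes: 0:pl, 1:pl, 2:pl, 3:pl, 4:x1, 7:x2, 8:x3, 12:m, 14:m, 15:m, 16:m edges: (1,4,pre); (1,7,pre); (3,8,pre); (4,0,post); (7,2,post); (7,3,post); (8,1,post); (12,0,at); (14,2,at); (15,0,at); (16,0,at)
final:
nodes: 0:pl, 1:pl, 2:pl, 3:pl, 4:x1, 7:x2, 8:x3, 12:m, 14:m, 15:m, 16:m
edges: (1,4,pre); (1,7,pre); (3,8,pre); (4,0,post); (7,2,post); (7,3,post); (8,1,post); (12,0,at); (14,2,at); (15,0,at); (16,0,at)


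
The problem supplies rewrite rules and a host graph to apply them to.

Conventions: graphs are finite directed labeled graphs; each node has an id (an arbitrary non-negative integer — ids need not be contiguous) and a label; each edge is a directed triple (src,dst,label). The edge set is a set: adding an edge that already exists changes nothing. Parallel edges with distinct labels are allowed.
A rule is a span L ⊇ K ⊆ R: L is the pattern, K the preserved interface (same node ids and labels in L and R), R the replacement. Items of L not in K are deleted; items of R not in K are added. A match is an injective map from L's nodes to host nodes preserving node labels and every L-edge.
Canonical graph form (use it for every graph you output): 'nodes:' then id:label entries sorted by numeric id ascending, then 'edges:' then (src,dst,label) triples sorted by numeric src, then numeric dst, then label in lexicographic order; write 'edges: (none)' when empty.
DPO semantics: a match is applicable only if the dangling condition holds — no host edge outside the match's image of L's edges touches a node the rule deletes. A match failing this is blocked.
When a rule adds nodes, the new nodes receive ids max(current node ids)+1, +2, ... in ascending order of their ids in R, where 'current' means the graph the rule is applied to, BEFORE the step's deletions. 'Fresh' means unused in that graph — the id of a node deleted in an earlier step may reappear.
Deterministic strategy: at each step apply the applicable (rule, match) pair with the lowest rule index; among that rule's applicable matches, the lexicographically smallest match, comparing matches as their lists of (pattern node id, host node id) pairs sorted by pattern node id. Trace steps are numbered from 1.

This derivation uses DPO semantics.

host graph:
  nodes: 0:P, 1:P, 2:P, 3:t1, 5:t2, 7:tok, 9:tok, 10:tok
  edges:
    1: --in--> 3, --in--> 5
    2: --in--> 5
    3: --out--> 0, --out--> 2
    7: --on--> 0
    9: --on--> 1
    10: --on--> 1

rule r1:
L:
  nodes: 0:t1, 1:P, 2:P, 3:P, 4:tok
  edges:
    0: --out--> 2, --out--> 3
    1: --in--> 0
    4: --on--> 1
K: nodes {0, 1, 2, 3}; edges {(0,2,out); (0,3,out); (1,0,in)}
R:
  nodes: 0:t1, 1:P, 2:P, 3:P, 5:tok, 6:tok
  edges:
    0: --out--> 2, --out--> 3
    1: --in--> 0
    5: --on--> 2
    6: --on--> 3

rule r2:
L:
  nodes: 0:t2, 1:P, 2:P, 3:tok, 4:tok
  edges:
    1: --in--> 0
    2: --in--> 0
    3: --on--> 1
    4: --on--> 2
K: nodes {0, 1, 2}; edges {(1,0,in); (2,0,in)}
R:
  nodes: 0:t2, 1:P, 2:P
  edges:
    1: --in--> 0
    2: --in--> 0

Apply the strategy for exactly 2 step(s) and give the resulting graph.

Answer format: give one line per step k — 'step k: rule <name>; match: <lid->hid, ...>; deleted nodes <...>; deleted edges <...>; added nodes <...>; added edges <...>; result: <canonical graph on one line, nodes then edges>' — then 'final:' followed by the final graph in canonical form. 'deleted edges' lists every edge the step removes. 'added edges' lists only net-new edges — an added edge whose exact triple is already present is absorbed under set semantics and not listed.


step 1: rule r1; match: 0->3, 1->1, 2->0, 3->2, 4->9; deleted nodes 9; deleted edges (9,1,on); added nodes 11, 12; added edges (11,0,on); (12,2,on); result: nodes: 0:P, 1:P, 2:P, 3:t1, 5:t2, 7:tok, 10:tok, 11:tok, 12:tok edges: (1,3,in); (1,5,in); (2,5,in); (3,0,out); (3,2,out); (7,0,on); (10,1,on); (11,0,on); (12,2,on)
step 2: rule r1; match: 0->3, 1->1, 2->0, 3->2, 4->10; deleted nodes 10; deleted edges (10,1,on); added nodes 13, 14; added edges (13,0,on); (14,2,on); result: nodes: 0:P, 1:P, 2:P, 3:t1, 5:t2, 7:tok, 11:tok, 12:tok, 13:tok, 14:tok edges: (1,3,in); (1,5,in); (2,5,in); (3,0,out); (3,2,out); (7,0,on); (11,0,on); (12,2,on); (13,0,on); (14,2,on)
final:
nodes: 0:P, 1:P, 2:P, 3:t1, 5:t2, 7:tok, 11:tok, 12:tok, 13:tok, 14:tok
edges: (1,3,in); (1,5,in); (2,5,in); (3,0,out); (3,2,out); (7,0,on); (11,0,on); (12,2,on); (13,0,on); (14,2,on)


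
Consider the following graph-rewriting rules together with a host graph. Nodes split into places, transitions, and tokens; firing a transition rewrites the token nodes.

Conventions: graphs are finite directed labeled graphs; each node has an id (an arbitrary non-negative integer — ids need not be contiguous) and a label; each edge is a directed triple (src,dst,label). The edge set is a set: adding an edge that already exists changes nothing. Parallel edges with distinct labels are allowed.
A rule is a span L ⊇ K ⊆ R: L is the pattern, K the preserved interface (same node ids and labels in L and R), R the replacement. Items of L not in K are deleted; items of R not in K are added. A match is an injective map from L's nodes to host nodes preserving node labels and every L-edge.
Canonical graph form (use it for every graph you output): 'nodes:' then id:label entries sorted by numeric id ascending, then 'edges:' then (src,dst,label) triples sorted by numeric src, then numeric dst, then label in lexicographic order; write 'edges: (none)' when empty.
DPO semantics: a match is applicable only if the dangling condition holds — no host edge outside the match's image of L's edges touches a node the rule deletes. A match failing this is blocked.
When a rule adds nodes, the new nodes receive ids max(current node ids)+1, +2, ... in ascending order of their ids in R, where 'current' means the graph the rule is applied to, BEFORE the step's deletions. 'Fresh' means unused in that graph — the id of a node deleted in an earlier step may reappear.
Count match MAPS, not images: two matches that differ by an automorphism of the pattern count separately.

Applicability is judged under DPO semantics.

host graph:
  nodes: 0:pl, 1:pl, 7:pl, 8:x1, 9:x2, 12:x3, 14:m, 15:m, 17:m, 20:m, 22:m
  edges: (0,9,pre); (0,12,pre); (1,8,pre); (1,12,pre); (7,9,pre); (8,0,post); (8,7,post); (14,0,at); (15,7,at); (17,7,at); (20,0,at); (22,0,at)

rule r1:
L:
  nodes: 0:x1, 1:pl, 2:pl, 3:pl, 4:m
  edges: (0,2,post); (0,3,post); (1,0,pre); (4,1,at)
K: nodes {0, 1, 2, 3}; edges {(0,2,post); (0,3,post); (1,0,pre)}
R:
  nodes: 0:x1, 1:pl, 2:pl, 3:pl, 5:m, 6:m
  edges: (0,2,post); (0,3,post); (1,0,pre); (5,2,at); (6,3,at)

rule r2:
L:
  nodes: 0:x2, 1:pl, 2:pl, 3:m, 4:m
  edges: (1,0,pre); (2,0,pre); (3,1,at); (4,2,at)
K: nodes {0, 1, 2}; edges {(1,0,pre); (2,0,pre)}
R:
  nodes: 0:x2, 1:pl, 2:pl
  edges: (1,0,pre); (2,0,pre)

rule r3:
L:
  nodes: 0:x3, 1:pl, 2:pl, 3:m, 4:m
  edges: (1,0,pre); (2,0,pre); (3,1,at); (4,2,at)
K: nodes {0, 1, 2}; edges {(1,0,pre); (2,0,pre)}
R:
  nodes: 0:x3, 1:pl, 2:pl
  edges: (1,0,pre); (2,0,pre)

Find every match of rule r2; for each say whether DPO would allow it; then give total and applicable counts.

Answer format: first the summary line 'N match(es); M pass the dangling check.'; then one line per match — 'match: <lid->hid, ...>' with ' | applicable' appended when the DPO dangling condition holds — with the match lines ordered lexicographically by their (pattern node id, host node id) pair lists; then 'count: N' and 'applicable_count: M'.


12 match(es); 12 pass the dangling check.
match: 0->9, 1->0, 2->7, 3->14, 4->15 | applicable
match: 0->9, 1->0, 2->7, 3->14, 4->17 | applicable
match: 0->9, 1->0, 2->7, 3->20, 4->15 | applicable
match: 0->9, 1->0, 2->7, 3->20, 4->17 | applicable
match: 0->9, 1->0, 2->7, 3->22, 4->15 | applicable
match: 0->9, 1->0, 2->7, 3->22, 4->17 | applicable
match: 0->9, 1->7, 2->0, 3->15, 4->14 | applicable
match: 0->9, 1->7, 2->0, 3->15, 4->20 | applicable
match: 0->9, 1->7, 2->0, 3->15, 4->22 | applicable
match: 0->9, 1->7, 2->0, 3->17, 4->14 | applicable
match: 0->9, 1->7, 2->0, 3->17, 4->20 | applicable
match: 0->9, 1->7, 2->0, 3->17, 4->22 | applicable
count: 12
applicable_count: 12


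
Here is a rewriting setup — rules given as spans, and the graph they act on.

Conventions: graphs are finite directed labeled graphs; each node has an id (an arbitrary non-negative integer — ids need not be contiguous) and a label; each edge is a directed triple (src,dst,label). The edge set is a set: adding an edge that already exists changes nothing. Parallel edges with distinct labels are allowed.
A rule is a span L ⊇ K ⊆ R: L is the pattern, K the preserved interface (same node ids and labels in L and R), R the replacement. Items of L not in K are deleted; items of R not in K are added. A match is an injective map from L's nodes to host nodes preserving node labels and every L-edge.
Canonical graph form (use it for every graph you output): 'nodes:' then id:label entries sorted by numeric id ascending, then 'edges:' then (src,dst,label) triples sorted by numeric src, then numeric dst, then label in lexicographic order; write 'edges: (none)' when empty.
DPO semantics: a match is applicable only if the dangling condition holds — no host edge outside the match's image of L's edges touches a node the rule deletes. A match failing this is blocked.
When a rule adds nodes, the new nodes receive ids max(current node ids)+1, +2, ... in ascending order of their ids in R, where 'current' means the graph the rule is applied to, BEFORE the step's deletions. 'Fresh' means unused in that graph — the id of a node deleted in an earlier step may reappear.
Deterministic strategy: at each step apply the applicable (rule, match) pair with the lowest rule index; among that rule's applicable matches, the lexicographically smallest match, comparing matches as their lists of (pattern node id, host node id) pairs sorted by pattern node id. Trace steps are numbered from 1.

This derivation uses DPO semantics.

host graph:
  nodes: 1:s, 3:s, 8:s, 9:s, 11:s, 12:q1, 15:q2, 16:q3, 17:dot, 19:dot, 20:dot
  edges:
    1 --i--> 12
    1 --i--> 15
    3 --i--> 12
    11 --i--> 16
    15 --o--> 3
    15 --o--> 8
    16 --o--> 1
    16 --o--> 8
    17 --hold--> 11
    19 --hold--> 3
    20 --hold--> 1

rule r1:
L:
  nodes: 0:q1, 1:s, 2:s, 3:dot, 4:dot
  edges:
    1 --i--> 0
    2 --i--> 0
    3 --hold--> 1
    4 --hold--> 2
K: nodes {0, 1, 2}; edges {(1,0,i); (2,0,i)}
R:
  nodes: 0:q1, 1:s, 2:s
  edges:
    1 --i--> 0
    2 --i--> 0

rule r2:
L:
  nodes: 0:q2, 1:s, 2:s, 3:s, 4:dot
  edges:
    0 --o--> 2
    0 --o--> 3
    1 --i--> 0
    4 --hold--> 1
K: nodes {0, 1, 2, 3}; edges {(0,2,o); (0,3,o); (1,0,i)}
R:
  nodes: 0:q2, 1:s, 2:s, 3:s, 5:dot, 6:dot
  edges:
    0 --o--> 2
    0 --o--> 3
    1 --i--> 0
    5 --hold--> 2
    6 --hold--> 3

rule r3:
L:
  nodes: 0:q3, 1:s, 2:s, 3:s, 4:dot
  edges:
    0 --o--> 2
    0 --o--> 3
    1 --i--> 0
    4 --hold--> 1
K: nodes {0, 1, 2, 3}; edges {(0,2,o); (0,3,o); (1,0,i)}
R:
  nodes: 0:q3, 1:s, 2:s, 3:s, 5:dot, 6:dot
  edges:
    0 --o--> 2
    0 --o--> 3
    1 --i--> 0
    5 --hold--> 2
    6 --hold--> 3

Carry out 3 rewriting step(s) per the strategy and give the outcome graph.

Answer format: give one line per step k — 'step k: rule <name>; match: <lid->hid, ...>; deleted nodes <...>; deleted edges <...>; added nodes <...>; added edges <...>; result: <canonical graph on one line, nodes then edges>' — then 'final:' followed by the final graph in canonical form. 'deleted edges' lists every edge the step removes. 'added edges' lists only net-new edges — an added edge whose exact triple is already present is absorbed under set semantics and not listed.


step 1: rule r1; match: 0->12, 1->1, 2->3, 3->20, 4->19; deleted nodes 19, 20; deleted edges (19,3,hold); (20,1,hold); added nodes (none); added edges (none); result: nodes: 1:s, 3:s, 8:s, 9:s, 11:s, 12:q1, 15:q2, 16:q3, 17:dot edges: (1,12,i); (1,15,i); (3,12,i); (11,16,i); (15,3,o); (15,8,o); (16,1,o); (16,8,o); (17,11,hold)
step 2: rule r3; match: 0->16, 1->11, 2->1, 3->8, 4->17; deleted nodes 17; deleted edges (17,11,hold); added nodes 18, 19; added edges (18,1,hold); (19,8,hold); result: nodes: 1:s, 3:s, 8:s, 9:s, 11:s, 12:q1, 15:q2, 16:q3, 18:dot, 19:dot edges: (1,12,i); (1,15,i); (3,12,i); (11,16,i); (15,3,o); (15,8,o); (16,1,o); (16,8,o); (18,1,hold); (19,8,hold)
step 3: rule r2; match: 0->15, 1->1, 2->3, 3->8, 4->18; deleted nodes 18; deleted edges (18,1,hold); added nodes 20, 21; added edges (20,3,hold); (21,8,hold); result: nodes: 1:s, 3:s, 8:s, 9:s, 11:s, 12:q1, 15:q2, 16:q3, 19:dot, 20:dot, 21:dot edges: (1,12,i); (1,15,i); (3,12,i); (11,16,i); (15,3,o); (15,8,o); (16,1,o); (16,8,o); (19,8,hold); (20,3,hold); (21,8,hold)
final:
nodes: 1:s, 3:s, 8:s, 9:s, 11:s, 12:q1, 15:q2, 16:q3, 19:dot, 20:dot, 21:dot
edges: (1,12,i); (1,15,i); (3,12,i); (11,16,i); (15,3,o); (15,8,o); (16,1,o); (16,8,o); (19,8,hold); (20,3,hold); (21,8,hold)


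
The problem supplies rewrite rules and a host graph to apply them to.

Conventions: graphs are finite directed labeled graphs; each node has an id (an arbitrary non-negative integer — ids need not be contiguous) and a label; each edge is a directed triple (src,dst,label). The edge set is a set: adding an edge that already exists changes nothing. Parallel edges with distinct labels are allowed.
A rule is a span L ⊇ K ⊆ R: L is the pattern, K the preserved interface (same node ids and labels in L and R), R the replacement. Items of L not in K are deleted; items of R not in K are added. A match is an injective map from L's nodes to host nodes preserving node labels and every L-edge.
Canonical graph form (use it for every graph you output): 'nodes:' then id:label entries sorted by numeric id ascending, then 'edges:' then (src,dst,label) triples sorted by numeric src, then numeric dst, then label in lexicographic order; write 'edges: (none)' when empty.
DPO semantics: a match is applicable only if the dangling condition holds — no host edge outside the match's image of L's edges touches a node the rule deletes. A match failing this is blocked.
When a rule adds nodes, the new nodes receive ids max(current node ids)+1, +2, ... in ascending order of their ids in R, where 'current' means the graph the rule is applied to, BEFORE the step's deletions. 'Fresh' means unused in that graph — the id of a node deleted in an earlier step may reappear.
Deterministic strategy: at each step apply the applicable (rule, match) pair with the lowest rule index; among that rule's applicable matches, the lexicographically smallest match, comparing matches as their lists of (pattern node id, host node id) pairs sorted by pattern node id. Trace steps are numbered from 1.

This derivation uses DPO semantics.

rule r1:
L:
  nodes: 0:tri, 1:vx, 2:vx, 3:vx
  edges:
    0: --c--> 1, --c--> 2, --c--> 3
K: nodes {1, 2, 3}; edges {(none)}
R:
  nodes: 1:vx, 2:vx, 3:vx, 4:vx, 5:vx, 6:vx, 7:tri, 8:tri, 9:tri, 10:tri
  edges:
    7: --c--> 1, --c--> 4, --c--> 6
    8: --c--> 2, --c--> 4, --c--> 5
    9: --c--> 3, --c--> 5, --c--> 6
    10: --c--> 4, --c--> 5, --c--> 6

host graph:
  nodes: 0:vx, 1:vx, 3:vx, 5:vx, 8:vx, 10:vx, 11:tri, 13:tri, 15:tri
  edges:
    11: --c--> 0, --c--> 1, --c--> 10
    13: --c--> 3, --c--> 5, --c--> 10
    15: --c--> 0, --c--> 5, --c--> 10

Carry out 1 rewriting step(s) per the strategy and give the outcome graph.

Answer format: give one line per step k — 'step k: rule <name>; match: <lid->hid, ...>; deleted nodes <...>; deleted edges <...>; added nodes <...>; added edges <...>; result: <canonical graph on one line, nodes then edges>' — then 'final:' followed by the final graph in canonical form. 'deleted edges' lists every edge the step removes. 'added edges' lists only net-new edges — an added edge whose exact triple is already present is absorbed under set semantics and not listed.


step 1: rule r1; match: 0->11, 1->0, 2->1, 3->10; deleted nodes 11; deleted edges (11,0,c); (11,1,c); (11,10,c); added nodes 16, 17, 18, 19, 20, 21, 22; added edges (19,0,c); (19,16,c); (19,18,c); (20,1,c); (20,16,c); (20,17,c); (21,10,c); (21,17,c); (21,18,c); (22,16,c); (22,17,c); (22,18,c); result: nodes: 0:vx, 1:vx, 3:vx, 5:vx, 8:vx, 10:vx, 13:tri, 15:tri, 16:vx, 17:vx, 18:vx, 19:tri, 20:tri, 21:tri, 22:tri edges: (13,3,c); (13,5,c); (13,10,c); (15,0,c); (15,5,c); (15,10,c); (19,0,c); (19,16,c); (19,18,c); (20,1,c); (20,16,c); (20,17,c); (21,10,c); (21,17,c); (21,18,c); (22,16,c); (22,17,c); (22,18,c)
final:
nodes: 0:vx, 1:vx, 3:vx, 5:vx, 8:vx, 10:vx, 13:tri, 15:tri, 16:vx, 17:vx, 18:vx, 19:tri, 20:tri, 21:tri, 22:tri
edges: (13,3,c); (13,5,c); (13,10,c); (15,0,c); (15,5,c); (15,10,c); (19,0,c); (19,16,c); (19,18,c); (20,1,c); (20,16,c); (20,17,c); (21,10,c); (21,17,c); (21,18,c); (22,16,c); (22,17,c); (22,18,c)


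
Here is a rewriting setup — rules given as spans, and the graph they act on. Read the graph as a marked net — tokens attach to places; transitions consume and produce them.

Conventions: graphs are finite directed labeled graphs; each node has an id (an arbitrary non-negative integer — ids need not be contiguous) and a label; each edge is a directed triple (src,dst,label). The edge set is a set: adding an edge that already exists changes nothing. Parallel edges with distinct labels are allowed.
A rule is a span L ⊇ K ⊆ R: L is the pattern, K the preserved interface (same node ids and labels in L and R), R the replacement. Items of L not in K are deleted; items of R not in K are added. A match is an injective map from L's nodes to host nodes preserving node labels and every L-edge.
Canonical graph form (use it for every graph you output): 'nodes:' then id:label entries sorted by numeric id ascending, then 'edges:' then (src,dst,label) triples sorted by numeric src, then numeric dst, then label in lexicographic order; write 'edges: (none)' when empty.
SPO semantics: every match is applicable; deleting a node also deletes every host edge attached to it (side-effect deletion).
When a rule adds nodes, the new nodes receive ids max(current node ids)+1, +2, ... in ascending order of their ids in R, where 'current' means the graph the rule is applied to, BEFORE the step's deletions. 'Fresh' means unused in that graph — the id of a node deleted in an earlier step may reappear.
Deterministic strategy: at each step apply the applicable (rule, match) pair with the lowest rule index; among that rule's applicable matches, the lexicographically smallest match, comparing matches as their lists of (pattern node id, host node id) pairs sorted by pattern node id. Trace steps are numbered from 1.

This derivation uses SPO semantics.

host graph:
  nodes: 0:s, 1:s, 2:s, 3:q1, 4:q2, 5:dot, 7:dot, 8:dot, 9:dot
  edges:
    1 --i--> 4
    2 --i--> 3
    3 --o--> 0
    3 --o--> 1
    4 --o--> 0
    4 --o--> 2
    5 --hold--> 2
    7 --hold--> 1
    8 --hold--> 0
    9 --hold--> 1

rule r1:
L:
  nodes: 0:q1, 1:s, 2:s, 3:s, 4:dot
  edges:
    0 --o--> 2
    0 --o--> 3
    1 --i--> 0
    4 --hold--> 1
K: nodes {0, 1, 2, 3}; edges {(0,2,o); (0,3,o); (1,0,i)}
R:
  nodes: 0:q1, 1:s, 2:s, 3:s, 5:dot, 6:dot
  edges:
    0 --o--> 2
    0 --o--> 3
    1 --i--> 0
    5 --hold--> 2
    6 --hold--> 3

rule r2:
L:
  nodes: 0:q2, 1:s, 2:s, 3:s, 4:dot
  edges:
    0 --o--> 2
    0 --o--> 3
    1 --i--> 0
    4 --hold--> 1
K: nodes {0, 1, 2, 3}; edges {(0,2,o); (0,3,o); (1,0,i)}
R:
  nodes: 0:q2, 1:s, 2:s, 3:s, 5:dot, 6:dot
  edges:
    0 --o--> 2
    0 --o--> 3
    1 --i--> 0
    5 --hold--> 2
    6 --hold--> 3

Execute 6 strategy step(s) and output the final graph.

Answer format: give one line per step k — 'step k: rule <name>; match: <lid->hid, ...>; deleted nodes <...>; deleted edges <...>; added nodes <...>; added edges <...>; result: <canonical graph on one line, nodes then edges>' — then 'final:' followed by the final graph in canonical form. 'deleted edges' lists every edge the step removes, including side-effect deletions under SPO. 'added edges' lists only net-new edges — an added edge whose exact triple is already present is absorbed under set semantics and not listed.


step 1: rule r1; match: 0->3, 1->2, 2->0, 3->1, 4->5; deleted nodes 5; deleted edges (5,2,hold); added nodes 10, 11; added edges (10,0,hold); (11,1,hold); result: nodes: 0:s, 1:s, 2:s, 3:q1, 4:q2, 7:dot, 8:dot, 9:dot, 10:dot, 11:dot edges: (1,4,i); (2,3,i); (3,0,o); (3,1,o); (4,0,o); (4,2,o); (7,1,hold); (8,0,hold); (9,1,hold); (10,0,hold); (11,1,hold)
step 2: rule r2; match: 0->4, 1->1, 2->0, 3->2, 4->7; deleted nodes 7; deleted edges (7,1,hold); added nodes 12, 13; added edges (12,0,hold); (13,2,hold); result: nodes: 0:s, 1:s, 2:s, 3:q1, 4:q2, 8:dot, 9:dot, 10:dot, 11:dot, 12:dot, 13:dot edges: (1,4,i); (2,3,i); (3,0,o); (3,1,o); (4,0,o); (4,2,o); (8,0,hold); (9,1,hold); (10,0,hold); (11,1,hold); (12,0,hold); (13,2,hold)
step 3: rule r1; match: 0->3, 1->2, 2->0, 3->1, 4->13; deleted nodes 13; deleted edges (13,2,hold); added nodes 14, 15; added edges (14,0,hold); (15,1,hold); result: nodes: 0:s, 1:s, 2:s, 3:q1, 4:q2, 8:dot, 9:dot, 10:dot, 11:dot, 12:dot, 14:dot, 15:dot edges: (1,4,i); (2,3,i); (3,0,o); (3,1,o); (4,0,o); (4,2,o); (8,0,hold); (9,1,hold); (10,0,hold); (11,1,hold); (12,0,hold); (14,0,hold); (15,1,hold)
step 4: rule r2; match: 0->4, 1->1, 2->0, 3->2, 4->9; deleted nodes 9; deleted edges (9,1,hold); added nodes 16, 17; added edges (16,0,hold); (17,2,hold); result: nodes: 0:s, 1:s, 2:s, 3:q1, 4:q2, 8:dot, 10:dot, 11:dot, 12:dot, 14:dot, 15:dot, 16:dot, 17:dot edges: (1,4,i); (2,3,i); (3,0,o); (3,1,o); (4,0,o); (4,2,o); (8,0,hold); (10,0,hold); (11,1,hold); (12,0,hold); (14,0,hold); (15,1,hold); (16,0,hold); (17,2,hold)
step 5: rule r1; match: 0->3, 1->2, 2->0, 3->1, 4->17; deleted nodes 17; deleted edges (17,2,hold); added nodes 18, 19; added edges (18,0,hold); (19,1,hold); result: nodes: 0:s, 1:s, 2:s, 3:q1, 4:q2, 8:dot, 10:dot, 11:dot, 12:dot, 14:dot, 15:dot, 16:dot, 18:dot, 19:dot edges: (1,4,i); (2,3,i); (3,0,o); (3,1,o); (4,0,o); (4,2,o); (8,0,hold); (10,0,hold); (11,1,hold); (12,0,hold); (14,0,hold); (15,1,hold); (16,0,hold); (18,0,hold); (19,1,hold)
step 6: rule r2; match: 0->4, 1->1, 2->0, 3->2, 4->11; deleted nodes 11; deleted edges (11,1,hold); added nodes 20, 21; added edges (20,0,hold); (21,2,hold); result: nodes: 0:s, 1:s, 2:s, 3:q1, 4:q2, 8:dot, 10:dot, 12:dot, 14:dot, 15:dot, 16:dot, 18:dot, 19:dot, 20:dot, 21:dot edges: (1,4,i); (2,3,i); (3,0,o); (3,1,o); (4,0,o); (4,2,o); (8,0,hold); (10,0,hold); (12,0,hold); (14,0,hold); (15,1,hold); (16,0,hold); (18,0,hold); (19,1,hold); (20,0,hold); (21,2,hold)
final:
nodes: 0:s, 1:s, 2:s, 3:q1, 4:q2, 8:dot, 10:dot, 12:dot, 14:dot, 15:dot, 16:dot, 18:dot, 19:dot, 20:dot, 21:dot
edges: (1,4,i); (2,3,i); (3,0,o); (3,1,o); (4,0,o); (4,2,o); (8,0,hold); (10,0,hold); (12,0,hold); (14,0,hold); (15,1,hold); (16,0,hold); (18,0,hold); (19,1,hold); (20,0,hold); (21,2,hold)


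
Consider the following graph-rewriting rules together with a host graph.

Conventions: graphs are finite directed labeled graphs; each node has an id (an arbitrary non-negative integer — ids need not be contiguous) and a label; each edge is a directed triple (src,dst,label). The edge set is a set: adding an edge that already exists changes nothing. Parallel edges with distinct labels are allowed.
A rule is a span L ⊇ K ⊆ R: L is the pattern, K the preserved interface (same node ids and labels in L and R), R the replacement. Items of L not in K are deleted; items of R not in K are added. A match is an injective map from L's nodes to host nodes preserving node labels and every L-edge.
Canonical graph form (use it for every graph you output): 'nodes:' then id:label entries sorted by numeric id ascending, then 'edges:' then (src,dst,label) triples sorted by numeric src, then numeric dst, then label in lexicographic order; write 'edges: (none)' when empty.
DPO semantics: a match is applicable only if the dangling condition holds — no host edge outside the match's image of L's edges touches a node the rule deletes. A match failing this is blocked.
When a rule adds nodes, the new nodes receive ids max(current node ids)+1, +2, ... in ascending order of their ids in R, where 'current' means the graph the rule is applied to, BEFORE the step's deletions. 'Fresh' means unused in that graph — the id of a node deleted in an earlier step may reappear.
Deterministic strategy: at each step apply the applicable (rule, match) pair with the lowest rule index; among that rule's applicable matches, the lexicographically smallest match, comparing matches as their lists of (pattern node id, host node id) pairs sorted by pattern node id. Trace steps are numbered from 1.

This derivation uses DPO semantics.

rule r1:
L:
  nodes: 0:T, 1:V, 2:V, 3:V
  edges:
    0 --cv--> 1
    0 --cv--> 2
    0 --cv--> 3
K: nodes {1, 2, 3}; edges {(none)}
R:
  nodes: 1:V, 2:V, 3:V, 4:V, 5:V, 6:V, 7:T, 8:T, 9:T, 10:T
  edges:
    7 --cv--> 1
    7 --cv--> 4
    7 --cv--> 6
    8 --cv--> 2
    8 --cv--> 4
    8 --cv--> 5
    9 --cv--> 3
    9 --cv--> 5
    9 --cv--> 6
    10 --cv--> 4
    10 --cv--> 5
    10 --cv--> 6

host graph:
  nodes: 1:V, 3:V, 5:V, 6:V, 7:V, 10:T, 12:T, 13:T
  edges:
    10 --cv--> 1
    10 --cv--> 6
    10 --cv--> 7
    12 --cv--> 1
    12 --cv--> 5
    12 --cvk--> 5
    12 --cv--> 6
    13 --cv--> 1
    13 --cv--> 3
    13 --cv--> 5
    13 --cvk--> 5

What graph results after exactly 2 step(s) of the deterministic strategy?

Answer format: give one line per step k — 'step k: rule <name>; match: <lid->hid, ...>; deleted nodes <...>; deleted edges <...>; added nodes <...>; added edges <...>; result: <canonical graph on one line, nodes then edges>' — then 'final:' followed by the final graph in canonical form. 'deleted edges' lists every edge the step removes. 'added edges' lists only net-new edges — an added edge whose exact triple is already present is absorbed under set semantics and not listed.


step 1: rule r1; match: 0->10, 1->1, 2->6, 3->7; deleted nodes 10; deleted edges (10,1,cv); (10,6,cv); (10,7,cv); added nodes 14, 15, 16, 17, 18, 19, 20; added edges (17,1,cv); (17,14,cv); (17,16,cv); (18,6,cv); (18,14,cv); (18,15,cv); (19,7,cv); (19,15,cv); (19,16,cv); (20,14,cv); (20,15,cv); (20,16,cv); result: nodes: 1:V, 3:V, 5:V, 6:V, 7:V, 12:T, 13:T, 14:V, 15:V, 16:V, 17:T, 18:T, 19:T, 20:T edges: (12,1,cv); (12,5,cv); (12,5,cvk); (12,6,cv); (13,1,cv); (13,3,cv); (13,5,cv); (13,5,cvk); (17,1,cv); (17,14,cv); (17,16,cv); (18,6,cv); (18,14,cv); (18,15,cv); (19,7,cv); (19,15,cv); (19,16,cv); (20,14,cv); (20,15,cv); (20,16,cv)
step 2: rule r1; match: 0->17, 1->1, 2->14, 3->16; deleted nodes 17; deleted edges (17,1,cv); (17,14,cv); (17,16,cv); added nodes 21, 22, 23, 24, 25, 26, 27; added edges (24,1,cv); (24,21,cv); (24,23,cv); (25,14,cv); (25,21,cv); (25,22,cv); (26,16,cv); (26,22,cv); (26,23,cv); (27,21,cv); (27,22,cv); (27,23,cv); result: nodes: 1:V, 3:V, 5:V, 6:V, 7:V, 12:T, 13:T, 14:V, 15:V, 16:V, 18:T, 19:T, 20:T, 21:V, 22:V, 23:V, 24:T, 25:T, 26:T, 27:T edges: (12,1,cv); (12,5,cv); (12,5,cvk); (12,6,cv); (13,1,cv); (13,3,cv); (13,5,cv); (13,5,cvk); (18,6,cv); (18,14,cv); (18,15,cv); (19,7,cv); (19,15,cv); (19,16,cv); (20,14,cv); (20,15,cv); (20,16,cv); (24,1,cv); (24,21,cv); (24,23,cv); (25,14,cv); (25,21,cv); (25,22,cv); (26,16,cv); (26,22,cv); (26,23,cv); (27,21,cv); (27,22,cv); (27,23,cv)
final:
nodes: 1:V, 3:V, 5:V, 6:V, 7:V, 12:T, 13:T, 14:V, 15:V, 16:V, 18:T, 19:T, 20:T, 21:V, 22:V, 23:V, 24:T, 25:T, 26:T, 27:T
edges: (12,1,cv); (12,5,cv); (12,5,cvk); (12,6,cv); (13,1,cv); (13,3,cv); (13,5,cv); (13,5,cvk); (18,6,cv); (18,14,cv); (18,15,cv); (19,7,cv); (19,15,cv); (19,16,cv); (20,14,cv); (20,15,cv); (20,16,cv); (24,1,cv); (24,21,cv); (24,23,cv); (25,14,cv); (25,21,cv); (25,22,cv); (26,16,cv); (26,22,cv); (26,23,cv); (27,21,cv); (27,22,cv); (27,23,cv)
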